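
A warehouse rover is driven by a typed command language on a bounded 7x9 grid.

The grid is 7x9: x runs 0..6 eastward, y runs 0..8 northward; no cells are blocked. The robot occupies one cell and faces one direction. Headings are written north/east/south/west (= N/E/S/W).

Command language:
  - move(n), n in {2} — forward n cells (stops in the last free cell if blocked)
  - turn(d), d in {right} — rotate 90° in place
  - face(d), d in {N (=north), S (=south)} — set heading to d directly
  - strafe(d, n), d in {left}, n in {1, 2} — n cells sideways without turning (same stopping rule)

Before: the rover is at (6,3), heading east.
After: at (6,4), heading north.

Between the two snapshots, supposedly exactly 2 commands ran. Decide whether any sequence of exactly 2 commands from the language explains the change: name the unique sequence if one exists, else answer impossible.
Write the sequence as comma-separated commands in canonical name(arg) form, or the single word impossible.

key: order matters: swapping strafe(left, 1) and face(N) lands elsewhere
initial: at (6,3), heading east
1. strafe(left, 1) → at (6,4), heading east
2. face(N) → at (6,4), heading north
no rival 2-sequence matches.

strafe(left, 1), face(N)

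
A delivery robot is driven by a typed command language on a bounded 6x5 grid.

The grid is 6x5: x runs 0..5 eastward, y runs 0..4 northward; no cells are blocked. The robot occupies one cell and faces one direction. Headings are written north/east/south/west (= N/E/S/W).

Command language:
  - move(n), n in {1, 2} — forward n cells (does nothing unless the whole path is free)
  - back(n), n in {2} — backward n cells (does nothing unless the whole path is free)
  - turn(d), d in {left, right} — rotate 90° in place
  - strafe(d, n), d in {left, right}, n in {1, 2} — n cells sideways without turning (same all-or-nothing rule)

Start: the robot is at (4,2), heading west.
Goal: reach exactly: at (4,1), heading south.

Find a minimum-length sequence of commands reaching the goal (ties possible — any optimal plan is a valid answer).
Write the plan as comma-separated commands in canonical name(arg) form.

turn(left), move(1)

t0: at (4,2), heading west
step 1 (turn(left)): at (4,2), heading south
step 2 (move(1)): at (4,1), heading south
no 1-step plan works, so 2 is optimal.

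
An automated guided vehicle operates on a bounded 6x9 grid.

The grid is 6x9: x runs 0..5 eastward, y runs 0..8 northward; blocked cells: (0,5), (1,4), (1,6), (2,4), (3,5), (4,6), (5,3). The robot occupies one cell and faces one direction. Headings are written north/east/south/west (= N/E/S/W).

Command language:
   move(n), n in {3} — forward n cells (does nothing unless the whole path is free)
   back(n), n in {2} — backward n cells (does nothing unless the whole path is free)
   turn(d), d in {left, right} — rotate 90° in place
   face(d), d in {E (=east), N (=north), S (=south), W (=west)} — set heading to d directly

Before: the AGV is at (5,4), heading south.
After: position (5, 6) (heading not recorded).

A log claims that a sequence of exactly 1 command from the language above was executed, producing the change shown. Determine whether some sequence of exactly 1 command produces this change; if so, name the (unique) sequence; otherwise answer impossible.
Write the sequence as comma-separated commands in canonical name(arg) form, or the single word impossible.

back(2)

initial: at (5,4), heading south
[1] after back(2): at (5,6), heading south
no rival 1-sequence matches.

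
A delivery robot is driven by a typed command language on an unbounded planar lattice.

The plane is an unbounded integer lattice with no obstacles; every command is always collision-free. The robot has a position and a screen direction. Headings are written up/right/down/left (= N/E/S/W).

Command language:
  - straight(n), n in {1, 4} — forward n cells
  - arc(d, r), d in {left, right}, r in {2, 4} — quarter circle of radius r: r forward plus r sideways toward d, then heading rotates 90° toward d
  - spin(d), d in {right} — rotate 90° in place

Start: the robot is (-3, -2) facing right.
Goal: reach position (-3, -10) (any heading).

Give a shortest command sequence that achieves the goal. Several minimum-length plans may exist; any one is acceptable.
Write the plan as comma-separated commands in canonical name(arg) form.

arc(right, 4), arc(right, 4)

start: (-3, -2) facing right
1. arc(right, 4) → (1, -6) facing down
2. arc(right, 4) → (-3, -10) facing left
no 1-step plan works, so 2 is optimal.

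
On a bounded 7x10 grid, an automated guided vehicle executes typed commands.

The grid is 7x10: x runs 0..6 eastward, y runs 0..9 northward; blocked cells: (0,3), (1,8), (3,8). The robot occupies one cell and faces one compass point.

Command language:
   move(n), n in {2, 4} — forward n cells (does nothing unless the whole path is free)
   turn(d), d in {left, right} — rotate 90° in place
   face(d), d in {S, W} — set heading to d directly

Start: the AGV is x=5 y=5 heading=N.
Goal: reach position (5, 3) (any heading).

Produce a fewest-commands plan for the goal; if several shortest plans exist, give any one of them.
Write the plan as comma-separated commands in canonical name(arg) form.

face(S), move(2)

t0: x=5 y=5 heading=N
t=1 face(S) ⇒ x=5 y=5 heading=S
t=2 move(2) ⇒ x=5 y=3 heading=S
no 1-step plan works, so 2 is optimal.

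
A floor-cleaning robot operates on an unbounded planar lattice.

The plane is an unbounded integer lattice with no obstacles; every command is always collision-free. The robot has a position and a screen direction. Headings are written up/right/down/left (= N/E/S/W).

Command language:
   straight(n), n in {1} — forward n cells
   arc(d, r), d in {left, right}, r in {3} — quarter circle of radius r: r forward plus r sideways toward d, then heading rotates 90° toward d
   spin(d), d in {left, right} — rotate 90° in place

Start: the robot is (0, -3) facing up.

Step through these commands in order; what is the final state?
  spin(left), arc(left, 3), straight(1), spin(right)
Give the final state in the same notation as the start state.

(-3, -7) facing left

start: (0, -3) facing up
1. spin(left) → (0, -3) facing left
2. arc(left, 3) → (-3, -6) facing down
3. straight(1) → (-3, -7) facing down
4. spin(right) → (-3, -7) facing left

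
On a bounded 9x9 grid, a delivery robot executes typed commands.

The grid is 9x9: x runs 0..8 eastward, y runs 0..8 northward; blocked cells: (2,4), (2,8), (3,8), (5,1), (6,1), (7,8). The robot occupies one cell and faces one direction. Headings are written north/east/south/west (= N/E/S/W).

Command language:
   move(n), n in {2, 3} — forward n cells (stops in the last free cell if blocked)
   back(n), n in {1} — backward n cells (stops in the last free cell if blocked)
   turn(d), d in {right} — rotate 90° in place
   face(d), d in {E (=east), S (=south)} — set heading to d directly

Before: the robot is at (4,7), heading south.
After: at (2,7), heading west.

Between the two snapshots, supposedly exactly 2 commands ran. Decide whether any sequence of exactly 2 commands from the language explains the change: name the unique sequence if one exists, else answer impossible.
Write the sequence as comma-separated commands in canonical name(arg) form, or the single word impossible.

turn(right), move(2)

key: running move(2) before turn(right) would end elsewhere — order is forced
begin: at (4,7), heading south
t=1 turn(right) ⇒ at (4,7), heading west
t=2 move(2) ⇒ at (2,7), heading west
no other 2-command option fits: unique.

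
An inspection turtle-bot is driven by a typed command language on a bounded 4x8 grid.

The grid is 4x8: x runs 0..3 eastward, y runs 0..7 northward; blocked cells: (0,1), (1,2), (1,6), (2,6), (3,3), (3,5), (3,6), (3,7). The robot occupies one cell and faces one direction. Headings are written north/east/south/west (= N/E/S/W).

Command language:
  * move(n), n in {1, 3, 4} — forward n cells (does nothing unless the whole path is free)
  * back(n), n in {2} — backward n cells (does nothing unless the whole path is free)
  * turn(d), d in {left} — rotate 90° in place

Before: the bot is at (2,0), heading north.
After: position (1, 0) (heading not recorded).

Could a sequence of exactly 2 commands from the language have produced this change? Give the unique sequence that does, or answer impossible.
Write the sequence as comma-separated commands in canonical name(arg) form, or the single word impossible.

turn(left), move(1)

key: order matters: swapping turn(left) and move(1) lands elsewhere
initial: at (2,0), heading north
1. turn(left) → at (2,0), heading west
2. move(1) → at (1,0), heading west
all 25 alternatives checked — unique.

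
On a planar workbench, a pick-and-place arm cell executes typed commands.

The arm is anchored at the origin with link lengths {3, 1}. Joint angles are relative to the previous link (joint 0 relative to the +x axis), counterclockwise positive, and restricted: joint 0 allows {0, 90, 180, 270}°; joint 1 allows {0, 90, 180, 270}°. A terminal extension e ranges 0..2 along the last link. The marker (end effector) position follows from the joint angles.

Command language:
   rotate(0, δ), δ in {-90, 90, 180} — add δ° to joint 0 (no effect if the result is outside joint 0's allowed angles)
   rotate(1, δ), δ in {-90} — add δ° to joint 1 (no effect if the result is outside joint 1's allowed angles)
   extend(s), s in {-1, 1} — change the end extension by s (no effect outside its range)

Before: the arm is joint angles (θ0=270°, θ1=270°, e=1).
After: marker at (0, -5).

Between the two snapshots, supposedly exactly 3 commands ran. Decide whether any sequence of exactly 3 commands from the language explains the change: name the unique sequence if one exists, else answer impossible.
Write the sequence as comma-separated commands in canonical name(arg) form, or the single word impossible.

rotate(1, -90), rotate(1, -90), rotate(1, -90)

initial: joint angles (θ0=270°, θ1=270°, e=1)
t=1 rotate(1, -90) ⇒ joint angles (θ0=270°, θ1=180°, e=1)
t=2 rotate(1, -90) ⇒ joint angles (θ0=270°, θ1=90°, e=1)
t=3 rotate(1, -90) ⇒ joint angles (θ0=270°, θ1=0°, e=1)
uniquely the one of 216 3-step routes that fits.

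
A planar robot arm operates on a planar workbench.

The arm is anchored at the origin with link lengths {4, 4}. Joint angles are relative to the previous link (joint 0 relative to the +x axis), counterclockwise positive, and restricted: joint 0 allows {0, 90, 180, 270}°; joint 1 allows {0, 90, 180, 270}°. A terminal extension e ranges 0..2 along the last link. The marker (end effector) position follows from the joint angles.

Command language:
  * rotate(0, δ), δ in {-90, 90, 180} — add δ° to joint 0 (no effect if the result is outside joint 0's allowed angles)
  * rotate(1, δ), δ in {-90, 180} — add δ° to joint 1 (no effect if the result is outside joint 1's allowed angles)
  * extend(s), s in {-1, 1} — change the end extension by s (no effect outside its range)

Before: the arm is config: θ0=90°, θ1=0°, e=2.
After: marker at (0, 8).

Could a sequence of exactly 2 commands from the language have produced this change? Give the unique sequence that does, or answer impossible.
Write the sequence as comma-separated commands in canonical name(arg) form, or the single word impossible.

extend(-1), extend(-1)

start: config: θ0=90°, θ1=0°, e=2
step 1 (extend(-1)): config: θ0=90°, θ1=0°, e=1
step 2 (extend(-1)): config: θ0=90°, θ1=0°, e=0
no rival 2-sequence matches.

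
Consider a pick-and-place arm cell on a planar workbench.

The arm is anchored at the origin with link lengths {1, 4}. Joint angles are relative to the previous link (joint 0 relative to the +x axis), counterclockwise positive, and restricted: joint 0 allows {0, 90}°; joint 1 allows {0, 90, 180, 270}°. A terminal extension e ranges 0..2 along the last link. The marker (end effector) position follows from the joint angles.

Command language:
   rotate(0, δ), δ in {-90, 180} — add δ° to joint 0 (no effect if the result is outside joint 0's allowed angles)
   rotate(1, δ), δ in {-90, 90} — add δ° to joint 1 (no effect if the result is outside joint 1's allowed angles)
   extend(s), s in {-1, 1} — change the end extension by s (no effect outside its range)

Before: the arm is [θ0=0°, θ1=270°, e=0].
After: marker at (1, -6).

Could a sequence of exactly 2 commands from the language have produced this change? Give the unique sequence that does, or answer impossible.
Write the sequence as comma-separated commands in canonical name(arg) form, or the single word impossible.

initial: [θ0=0°, θ1=270°, e=0]
t=1 extend(1) ⇒ [θ0=0°, θ1=270°, e=1]
t=2 extend(1) ⇒ [θ0=0°, θ1=270°, e=2]
all 36 alternatives checked — unique.

extend(1), extend(1)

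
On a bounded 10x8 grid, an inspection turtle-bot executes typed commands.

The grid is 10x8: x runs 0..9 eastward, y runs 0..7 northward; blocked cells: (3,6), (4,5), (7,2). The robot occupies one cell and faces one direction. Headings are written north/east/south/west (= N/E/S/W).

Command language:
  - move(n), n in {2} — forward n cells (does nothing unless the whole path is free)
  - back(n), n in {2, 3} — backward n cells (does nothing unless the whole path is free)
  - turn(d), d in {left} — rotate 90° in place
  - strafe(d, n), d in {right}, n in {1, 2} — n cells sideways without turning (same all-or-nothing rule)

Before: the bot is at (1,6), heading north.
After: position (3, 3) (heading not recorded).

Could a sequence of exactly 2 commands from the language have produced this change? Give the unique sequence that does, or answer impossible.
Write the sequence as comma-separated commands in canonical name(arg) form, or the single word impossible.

key: running strafe(right, 2) before back(3) would end elsewhere — order is forced
t0: at (1,6), heading north
t=1 back(3) ⇒ at (1,3), heading north
t=2 strafe(right, 2) ⇒ at (3,3), heading north
no rival 2-sequence matches.

back(3), strafe(right, 2)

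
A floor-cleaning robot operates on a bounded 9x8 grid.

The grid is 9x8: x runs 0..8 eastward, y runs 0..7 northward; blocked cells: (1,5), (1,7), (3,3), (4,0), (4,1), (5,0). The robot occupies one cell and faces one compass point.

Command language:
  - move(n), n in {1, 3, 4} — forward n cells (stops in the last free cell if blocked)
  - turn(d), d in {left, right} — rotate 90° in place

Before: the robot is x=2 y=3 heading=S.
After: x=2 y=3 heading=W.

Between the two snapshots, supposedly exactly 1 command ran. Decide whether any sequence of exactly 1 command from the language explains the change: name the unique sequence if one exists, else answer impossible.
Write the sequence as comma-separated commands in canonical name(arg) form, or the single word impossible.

key: parked at (2,3) the whole time — nothing moves the robot
t0: x=2 y=3 heading=S
[1] after turn(right): x=2 y=3 heading=W
uniquely the one of 5 1-step routes that fits.

turn(right)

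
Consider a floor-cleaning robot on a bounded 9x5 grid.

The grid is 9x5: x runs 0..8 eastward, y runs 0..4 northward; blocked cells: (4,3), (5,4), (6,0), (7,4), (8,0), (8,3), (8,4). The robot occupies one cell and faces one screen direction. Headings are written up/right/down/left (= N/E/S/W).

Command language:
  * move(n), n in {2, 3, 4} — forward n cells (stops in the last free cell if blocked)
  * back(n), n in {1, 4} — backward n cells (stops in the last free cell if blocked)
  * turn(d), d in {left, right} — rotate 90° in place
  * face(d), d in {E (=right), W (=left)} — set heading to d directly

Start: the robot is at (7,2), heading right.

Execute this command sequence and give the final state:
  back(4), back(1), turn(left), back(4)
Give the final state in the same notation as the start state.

from: at (7,2), heading right
t=1 back(4) ⇒ at (3,2), heading right
t=2 back(1) ⇒ at (2,2), heading right
t=3 turn(left) ⇒ at (2,2), heading up
t=4 back(4) ⇒ at (2,0), heading up

at (2,0), heading up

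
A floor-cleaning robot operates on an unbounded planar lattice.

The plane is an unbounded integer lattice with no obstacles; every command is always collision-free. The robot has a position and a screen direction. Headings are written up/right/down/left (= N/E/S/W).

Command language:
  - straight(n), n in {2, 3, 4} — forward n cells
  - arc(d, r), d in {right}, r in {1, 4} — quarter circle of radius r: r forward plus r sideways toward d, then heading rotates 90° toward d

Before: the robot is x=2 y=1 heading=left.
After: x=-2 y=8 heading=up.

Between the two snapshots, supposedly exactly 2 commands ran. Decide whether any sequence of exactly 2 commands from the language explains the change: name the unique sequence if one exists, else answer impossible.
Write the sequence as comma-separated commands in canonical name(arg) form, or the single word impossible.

key: position moved to (-2,8) AND the heading swung to N — translation plus rotation needed
begin: x=2 y=1 heading=left
1. arc(right, 4) → x=-2 y=5 heading=up
2. straight(3) → x=-2 y=8 heading=up
uniquely the one of 25 2-step routes that fits.

arc(right, 4), straight(3)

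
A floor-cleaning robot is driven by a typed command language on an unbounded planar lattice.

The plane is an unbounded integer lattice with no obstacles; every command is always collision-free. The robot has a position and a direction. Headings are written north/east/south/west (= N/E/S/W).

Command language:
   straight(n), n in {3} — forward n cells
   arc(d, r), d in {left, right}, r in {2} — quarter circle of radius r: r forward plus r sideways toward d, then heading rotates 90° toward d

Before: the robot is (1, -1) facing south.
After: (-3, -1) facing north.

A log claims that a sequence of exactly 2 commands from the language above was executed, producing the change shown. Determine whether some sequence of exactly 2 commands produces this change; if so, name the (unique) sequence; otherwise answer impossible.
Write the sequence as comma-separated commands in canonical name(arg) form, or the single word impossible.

arc(right, 2), arc(right, 2)

key: position moved to (-3,-1) AND the heading swung to N — translation plus rotation needed
start: (1, -1) facing south
step 1 (arc(right, 2)): (-1, -3) facing west
step 2 (arc(right, 2)): (-3, -1) facing north
no rival 2-sequence matches.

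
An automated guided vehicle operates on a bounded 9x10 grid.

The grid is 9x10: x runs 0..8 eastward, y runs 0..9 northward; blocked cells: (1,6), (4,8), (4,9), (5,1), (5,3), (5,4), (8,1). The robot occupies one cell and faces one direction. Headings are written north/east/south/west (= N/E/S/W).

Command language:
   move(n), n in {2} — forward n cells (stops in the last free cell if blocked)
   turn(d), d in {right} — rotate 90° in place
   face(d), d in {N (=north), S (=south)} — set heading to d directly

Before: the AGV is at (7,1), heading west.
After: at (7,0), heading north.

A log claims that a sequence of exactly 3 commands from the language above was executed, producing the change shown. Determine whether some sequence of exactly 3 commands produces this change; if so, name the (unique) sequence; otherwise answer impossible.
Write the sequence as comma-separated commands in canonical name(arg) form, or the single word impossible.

key: running face(N) before face(S) would end elsewhere — order is forced
t0: at (7,1), heading west
1. face(S) → at (7,1), heading south
2. move(2) → at (7,0), heading south
3. face(N) → at (7,0), heading north
uniquely the one of 64 3-step routes that fits.

face(S), move(2), face(N)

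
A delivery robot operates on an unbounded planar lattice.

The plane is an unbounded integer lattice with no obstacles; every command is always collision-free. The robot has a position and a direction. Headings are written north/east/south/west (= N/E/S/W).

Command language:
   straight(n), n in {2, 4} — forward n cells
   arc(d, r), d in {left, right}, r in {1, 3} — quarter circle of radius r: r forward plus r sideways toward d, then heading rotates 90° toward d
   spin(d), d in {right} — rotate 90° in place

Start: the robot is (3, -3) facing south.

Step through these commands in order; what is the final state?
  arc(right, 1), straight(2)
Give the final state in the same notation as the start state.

(0, -4) facing west

t0: (3, -3) facing south
[1] after arc(right, 1): (2, -4) facing west
[2] after straight(2): (0, -4) facing west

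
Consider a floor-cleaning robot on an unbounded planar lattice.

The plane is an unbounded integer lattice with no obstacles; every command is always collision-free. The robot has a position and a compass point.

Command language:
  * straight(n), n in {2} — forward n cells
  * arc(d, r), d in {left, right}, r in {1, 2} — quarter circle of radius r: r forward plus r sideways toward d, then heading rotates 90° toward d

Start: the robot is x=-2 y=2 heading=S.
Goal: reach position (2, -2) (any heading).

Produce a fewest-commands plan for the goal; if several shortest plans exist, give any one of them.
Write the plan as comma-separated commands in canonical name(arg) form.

arc(left, 2), arc(right, 2)

initial: x=-2 y=2 heading=S
[1] after arc(left, 2): x=0 y=0 heading=E
[2] after arc(right, 2): x=2 y=-2 heading=S
no 1-step plan works, so 2 is optimal.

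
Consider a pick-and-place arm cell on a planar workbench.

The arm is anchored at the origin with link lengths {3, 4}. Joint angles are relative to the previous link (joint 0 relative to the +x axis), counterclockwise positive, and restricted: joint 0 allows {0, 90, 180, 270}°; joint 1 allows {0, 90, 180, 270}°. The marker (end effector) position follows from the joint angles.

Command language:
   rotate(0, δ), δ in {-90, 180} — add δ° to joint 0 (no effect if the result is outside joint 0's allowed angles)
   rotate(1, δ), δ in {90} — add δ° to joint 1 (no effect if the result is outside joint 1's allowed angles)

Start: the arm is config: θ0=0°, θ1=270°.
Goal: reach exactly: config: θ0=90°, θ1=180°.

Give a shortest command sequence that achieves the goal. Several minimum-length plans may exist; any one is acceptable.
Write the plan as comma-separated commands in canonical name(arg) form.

t0: config: θ0=0°, θ1=270°
t=1 rotate(0, 180) ⇒ config: θ0=180°, θ1=270°
t=2 rotate(1, 90) ⇒ config: θ0=180°, θ1=0°
t=3 rotate(1, 90) ⇒ config: θ0=180°, θ1=90°
t=4 rotate(1, 90) ⇒ config: θ0=180°, θ1=180°
t=5 rotate(0, -90) ⇒ config: θ0=90°, θ1=180°
shorter routes all fall short; 5 is best.

rotate(0, 180), rotate(1, 90), rotate(1, 90), rotate(1, 90), rotate(0, -90)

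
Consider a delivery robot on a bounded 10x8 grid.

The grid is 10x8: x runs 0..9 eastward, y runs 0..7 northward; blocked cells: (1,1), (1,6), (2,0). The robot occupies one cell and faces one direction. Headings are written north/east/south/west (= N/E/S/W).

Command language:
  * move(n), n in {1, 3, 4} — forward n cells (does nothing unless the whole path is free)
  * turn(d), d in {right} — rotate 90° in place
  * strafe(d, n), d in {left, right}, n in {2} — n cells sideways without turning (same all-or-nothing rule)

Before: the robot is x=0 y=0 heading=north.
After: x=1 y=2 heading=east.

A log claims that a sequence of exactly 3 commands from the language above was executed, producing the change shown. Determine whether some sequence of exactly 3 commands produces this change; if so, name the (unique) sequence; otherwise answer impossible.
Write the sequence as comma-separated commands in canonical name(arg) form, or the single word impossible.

key: order matters: swapping turn(right) and move(1) lands elsewhere
t0: x=0 y=0 heading=north
[1] after turn(right): x=0 y=0 heading=east
[2] after strafe(left, 2): x=0 y=2 heading=east
[3] after move(1): x=1 y=2 heading=east
all 216 alternatives checked — unique.

turn(right), strafe(left, 2), move(1)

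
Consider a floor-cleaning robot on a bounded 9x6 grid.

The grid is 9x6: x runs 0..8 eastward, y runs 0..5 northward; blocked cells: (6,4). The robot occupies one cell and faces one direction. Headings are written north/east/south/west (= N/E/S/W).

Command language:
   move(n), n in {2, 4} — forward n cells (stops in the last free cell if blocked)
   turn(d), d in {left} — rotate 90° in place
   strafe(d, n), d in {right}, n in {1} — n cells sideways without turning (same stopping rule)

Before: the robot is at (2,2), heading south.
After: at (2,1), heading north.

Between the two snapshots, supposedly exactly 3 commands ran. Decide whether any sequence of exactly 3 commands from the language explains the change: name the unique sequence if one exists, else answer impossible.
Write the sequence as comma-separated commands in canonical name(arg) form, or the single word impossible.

turn(left), strafe(right, 1), turn(left)

key: position moved to (2,1) AND the heading swung to N — translation plus rotation needed
initial: at (2,2), heading south
step 1 (turn(left)): at (2,2), heading east
step 2 (strafe(right, 1)): at (2,1), heading east
step 3 (turn(left)): at (2,1), heading north
all 64 alternatives checked — unique.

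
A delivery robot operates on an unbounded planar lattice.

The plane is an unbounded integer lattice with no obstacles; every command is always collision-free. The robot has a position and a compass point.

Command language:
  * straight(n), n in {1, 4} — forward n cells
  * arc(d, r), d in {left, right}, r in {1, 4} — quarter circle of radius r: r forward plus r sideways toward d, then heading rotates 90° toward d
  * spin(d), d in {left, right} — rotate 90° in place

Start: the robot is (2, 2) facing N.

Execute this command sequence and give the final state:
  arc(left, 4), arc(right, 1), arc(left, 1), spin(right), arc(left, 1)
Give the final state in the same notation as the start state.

(-5, 9) facing W

begin: (2, 2) facing N
step 1 (arc(left, 4)): (-2, 6) facing W
step 2 (arc(right, 1)): (-3, 7) facing N
step 3 (arc(left, 1)): (-4, 8) facing W
step 4 (spin(right)): (-4, 8) facing N
step 5 (arc(left, 1)): (-5, 9) facing W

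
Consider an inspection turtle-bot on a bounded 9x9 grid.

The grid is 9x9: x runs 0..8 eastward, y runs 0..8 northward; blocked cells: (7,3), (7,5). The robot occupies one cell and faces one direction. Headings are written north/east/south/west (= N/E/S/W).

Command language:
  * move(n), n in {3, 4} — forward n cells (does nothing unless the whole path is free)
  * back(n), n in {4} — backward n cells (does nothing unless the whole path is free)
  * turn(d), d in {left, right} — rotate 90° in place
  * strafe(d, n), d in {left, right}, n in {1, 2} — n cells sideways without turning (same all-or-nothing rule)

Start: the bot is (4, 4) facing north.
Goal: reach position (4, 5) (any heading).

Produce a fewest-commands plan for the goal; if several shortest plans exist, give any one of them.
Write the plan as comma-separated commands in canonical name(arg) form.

turn(left), strafe(right, 1)

start: (4, 4) facing north
1. turn(left) → (4, 4) facing west
2. strafe(right, 1) → (4, 5) facing west
minimal: 2 command(s), checked below 2.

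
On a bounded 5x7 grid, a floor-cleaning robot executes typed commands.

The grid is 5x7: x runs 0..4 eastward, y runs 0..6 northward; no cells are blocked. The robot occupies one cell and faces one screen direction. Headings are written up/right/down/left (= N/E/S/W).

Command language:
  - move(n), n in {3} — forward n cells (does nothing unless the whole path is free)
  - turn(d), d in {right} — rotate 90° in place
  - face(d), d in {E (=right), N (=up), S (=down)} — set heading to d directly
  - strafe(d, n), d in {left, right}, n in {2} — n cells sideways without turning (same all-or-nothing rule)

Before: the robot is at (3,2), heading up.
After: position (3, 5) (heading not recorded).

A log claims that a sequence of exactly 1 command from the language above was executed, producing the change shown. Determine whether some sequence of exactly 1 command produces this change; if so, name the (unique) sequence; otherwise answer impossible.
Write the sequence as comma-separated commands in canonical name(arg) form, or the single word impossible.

initial: at (3,2), heading up
[1] after move(3): at (3,5), heading up
all 7 alternatives checked — unique.

move(3)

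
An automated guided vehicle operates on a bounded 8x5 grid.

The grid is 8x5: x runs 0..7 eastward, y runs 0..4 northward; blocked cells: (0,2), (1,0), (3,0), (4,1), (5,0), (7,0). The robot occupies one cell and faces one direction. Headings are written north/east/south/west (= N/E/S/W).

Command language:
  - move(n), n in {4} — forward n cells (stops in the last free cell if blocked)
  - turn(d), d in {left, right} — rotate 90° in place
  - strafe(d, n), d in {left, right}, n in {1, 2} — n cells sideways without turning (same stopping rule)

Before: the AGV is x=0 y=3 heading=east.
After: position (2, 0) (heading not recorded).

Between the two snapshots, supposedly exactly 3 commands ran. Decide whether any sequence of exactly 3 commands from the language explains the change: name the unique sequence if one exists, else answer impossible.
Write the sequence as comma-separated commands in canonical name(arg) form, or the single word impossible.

key: running move(4) before turn(right) would end elsewhere — order is forced
start: x=0 y=3 heading=east
step 1 (turn(right)): x=0 y=3 heading=south
step 2 (strafe(left, 2)): x=2 y=3 heading=south
step 3 (move(4)): x=2 y=0 heading=south
uniquely the one of 343 3-step routes that fits.

turn(right), strafe(left, 2), move(4)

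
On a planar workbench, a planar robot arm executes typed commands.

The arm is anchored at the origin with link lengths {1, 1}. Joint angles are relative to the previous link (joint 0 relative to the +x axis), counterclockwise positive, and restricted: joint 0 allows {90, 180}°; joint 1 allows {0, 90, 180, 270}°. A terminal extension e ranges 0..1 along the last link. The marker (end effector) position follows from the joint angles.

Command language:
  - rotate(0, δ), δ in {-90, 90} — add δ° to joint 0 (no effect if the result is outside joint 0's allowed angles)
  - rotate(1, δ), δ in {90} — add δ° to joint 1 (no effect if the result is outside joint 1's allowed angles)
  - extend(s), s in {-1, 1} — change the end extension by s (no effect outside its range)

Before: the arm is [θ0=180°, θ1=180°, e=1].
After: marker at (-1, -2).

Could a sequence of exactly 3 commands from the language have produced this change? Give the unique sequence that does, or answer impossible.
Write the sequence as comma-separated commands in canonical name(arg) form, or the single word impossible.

rotate(1, 90), rotate(1, 90), rotate(1, 90)

begin: [θ0=180°, θ1=180°, e=1]
step 1 (rotate(1, 90)): [θ0=180°, θ1=270°, e=1]
step 2 (rotate(1, 90)): [θ0=180°, θ1=0°, e=1]
step 3 (rotate(1, 90)): [θ0=180°, θ1=90°, e=1]
uniquely the one of 125 3-step routes that fits.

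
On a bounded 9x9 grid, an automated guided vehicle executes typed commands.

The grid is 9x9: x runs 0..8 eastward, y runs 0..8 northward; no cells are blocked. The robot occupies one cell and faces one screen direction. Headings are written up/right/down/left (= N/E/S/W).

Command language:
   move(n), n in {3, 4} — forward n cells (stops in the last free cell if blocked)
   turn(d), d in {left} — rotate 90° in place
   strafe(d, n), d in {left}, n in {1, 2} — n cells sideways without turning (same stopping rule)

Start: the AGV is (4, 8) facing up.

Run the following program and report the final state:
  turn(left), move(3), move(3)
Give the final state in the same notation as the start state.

(0, 8) facing left

from: (4, 8) facing up
[1] after turn(left): (4, 8) facing left
[2] after move(3): (1, 8) facing left
[3] after move(3): (0, 8) facing left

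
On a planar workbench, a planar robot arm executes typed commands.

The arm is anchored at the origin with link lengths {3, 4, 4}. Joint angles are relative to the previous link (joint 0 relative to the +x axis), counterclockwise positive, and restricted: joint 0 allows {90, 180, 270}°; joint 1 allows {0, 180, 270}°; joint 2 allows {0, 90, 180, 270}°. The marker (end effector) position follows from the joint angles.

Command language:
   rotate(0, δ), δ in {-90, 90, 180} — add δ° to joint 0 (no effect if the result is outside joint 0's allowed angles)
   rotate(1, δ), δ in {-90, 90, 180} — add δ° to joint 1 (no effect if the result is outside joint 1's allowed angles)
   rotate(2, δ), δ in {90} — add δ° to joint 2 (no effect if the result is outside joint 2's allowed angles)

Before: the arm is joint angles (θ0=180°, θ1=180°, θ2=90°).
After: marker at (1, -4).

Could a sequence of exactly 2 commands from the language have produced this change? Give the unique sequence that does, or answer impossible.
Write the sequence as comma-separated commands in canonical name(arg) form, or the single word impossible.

rotate(2, 90), rotate(2, 90)

initial: joint angles (θ0=180°, θ1=180°, θ2=90°)
1. rotate(2, 90) → joint angles (θ0=180°, θ1=180°, θ2=180°)
2. rotate(2, 90) → joint angles (θ0=180°, θ1=180°, θ2=270°)
no rival 2-sequence matches.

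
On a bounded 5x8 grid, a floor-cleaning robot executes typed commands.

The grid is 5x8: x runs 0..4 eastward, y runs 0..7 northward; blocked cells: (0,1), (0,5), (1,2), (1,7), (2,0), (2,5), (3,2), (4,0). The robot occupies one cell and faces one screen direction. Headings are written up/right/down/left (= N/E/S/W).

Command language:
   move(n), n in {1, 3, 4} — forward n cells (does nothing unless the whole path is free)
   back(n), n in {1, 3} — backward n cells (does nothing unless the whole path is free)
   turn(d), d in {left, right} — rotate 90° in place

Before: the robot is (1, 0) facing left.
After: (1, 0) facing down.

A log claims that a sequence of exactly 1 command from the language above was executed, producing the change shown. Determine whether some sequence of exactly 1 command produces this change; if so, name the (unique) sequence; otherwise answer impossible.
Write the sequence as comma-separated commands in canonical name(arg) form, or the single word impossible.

turn(left)

key: (1,0) unchanged — the single command moves nothing
begin: (1, 0) facing left
step 1 (turn(left)): (1, 0) facing down
all 7 alternatives checked — unique.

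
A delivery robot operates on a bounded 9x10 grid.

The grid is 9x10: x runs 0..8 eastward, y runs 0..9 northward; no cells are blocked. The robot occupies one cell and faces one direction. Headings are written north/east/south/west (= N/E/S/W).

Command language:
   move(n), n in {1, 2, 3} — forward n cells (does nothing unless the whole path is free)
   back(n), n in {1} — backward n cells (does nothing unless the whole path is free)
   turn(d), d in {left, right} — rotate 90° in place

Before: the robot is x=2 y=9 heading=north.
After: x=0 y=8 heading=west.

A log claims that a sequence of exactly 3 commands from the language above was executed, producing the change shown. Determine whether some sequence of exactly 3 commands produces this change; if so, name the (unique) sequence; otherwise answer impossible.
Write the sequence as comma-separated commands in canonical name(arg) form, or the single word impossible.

back(1), turn(left), move(2)

key: cell and facing (now W) both changed — the 3 commands mix motion and turning
initial: x=2 y=9 heading=north
1. back(1) → x=2 y=8 heading=north
2. turn(left) → x=2 y=8 heading=west
3. move(2) → x=0 y=8 heading=west
uniquely the one of 216 3-step routes that fits.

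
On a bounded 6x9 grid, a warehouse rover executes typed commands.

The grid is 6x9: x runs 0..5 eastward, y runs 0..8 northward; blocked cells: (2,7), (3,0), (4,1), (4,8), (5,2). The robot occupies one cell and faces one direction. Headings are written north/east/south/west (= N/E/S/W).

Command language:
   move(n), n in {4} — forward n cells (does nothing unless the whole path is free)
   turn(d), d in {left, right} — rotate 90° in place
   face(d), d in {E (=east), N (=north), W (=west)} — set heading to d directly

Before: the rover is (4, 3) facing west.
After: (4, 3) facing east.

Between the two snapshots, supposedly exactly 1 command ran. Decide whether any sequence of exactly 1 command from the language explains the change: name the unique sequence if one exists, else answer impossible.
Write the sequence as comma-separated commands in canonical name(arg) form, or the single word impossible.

face(E)

key: (4,3) unchanged — the single command moves nothing
start: (4, 3) facing west
t=1 face(E) ⇒ (4, 3) facing east
uniquely the one of 6 1-step routes that fits.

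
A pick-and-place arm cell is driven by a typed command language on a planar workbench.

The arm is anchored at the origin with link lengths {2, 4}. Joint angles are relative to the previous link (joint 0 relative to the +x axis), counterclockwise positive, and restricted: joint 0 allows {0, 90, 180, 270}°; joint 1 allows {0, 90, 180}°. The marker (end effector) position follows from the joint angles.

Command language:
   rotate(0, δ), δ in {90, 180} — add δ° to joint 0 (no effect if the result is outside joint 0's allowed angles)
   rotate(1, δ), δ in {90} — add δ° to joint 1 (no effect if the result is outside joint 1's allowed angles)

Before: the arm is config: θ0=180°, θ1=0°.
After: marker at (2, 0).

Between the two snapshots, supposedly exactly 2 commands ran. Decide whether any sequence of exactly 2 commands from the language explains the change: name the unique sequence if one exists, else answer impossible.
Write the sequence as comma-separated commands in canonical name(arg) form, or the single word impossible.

rotate(1, 90), rotate(1, 90)

start: config: θ0=180°, θ1=0°
step 1 (rotate(1, 90)): config: θ0=180°, θ1=90°
step 2 (rotate(1, 90)): config: θ0=180°, θ1=180°
no other 2-command option fits: unique.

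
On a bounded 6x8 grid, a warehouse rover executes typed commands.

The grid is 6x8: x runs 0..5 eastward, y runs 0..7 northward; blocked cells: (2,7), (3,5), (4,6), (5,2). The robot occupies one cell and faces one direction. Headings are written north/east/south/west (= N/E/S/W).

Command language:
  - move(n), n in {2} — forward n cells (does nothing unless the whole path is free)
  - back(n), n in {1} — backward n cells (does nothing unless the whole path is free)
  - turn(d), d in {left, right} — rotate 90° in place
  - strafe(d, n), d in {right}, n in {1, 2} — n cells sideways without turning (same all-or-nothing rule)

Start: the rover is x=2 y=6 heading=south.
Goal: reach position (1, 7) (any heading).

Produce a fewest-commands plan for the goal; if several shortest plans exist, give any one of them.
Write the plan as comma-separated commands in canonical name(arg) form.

begin: x=2 y=6 heading=south
t=1 strafe(right, 1) ⇒ x=1 y=6 heading=south
t=2 back(1) ⇒ x=1 y=7 heading=south
nothing shorter than 2 reaches the goal.

strafe(right, 1), back(1)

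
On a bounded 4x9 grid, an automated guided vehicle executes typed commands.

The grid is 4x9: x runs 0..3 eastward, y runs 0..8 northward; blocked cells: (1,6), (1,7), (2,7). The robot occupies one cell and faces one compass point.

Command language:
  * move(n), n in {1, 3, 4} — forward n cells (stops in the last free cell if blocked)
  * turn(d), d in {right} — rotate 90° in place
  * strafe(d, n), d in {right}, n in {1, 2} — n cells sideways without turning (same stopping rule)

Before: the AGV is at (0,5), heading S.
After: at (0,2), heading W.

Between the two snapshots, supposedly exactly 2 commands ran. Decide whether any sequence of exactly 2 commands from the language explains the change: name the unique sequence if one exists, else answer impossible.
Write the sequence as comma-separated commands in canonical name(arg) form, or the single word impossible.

key: running turn(right) before move(3) would end elsewhere — order is forced
start: at (0,5), heading S
1. move(3) → at (0,2), heading S
2. turn(right) → at (0,2), heading W
uniquely the one of 36 2-step routes that fits.

move(3), turn(right)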